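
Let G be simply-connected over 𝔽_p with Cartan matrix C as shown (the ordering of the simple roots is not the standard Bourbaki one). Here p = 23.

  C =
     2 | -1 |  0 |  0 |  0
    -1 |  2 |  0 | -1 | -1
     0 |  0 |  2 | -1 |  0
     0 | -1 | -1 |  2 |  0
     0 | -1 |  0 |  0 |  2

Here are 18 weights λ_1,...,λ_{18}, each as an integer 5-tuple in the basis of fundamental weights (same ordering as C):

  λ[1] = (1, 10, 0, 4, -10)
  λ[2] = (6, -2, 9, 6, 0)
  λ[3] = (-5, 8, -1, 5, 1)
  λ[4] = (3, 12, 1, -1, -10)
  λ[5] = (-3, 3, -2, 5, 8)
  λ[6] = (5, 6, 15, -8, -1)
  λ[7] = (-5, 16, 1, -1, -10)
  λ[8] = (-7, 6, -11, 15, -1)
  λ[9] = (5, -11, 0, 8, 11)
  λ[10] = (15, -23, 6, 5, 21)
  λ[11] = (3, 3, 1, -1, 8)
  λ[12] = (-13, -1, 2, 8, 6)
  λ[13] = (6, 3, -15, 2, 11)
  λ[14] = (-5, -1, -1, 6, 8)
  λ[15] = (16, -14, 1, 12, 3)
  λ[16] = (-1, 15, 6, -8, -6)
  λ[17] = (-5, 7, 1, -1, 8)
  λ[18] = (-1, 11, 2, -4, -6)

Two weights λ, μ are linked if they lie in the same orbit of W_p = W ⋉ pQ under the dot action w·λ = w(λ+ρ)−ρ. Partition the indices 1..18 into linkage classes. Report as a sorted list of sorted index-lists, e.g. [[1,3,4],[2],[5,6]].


Dynkin diagram of C (from the 8 off-diagonal −1 entries): D_5.

Each λ_j+ρ reduced to Ā_23; 5-tuples below use C's row order:

  λ_1+ρ ↦ (2, 2, 1, 2, 9) · λ_2+ρ ↦ (6, 0, 9, 1, 0) · λ_3+ρ ↦ (4, 5, 0, 1, 2) · λ_4+ρ ↦ (4, 4, 2, 0, 9) · λ_5+ρ ↦ (2, 2, 1, 2, 9) · λ_6+ρ ↦ (6, 0, 9, 1, 0) · λ_7+ρ ↦ (4, 4, 2, 0, 9) · λ_8+ρ ↦ (6, 0, 9, 1, 0) · λ_9+ρ ↦ (4, 5, 0, 1, 2) · λ_10+ρ ↦ (6, 0, 9, 1, 0) · λ_11+ρ ↦ (4, 4, 2, 0, 9) · λ_12+ρ ↦ (0, 4, 0, 3, 5) · λ_13+ρ ↦ (0, 4, 0, 3, 5) · λ_14+ρ ↦ (0, 4, 0, 3, 5) · λ_15+ρ ↦ (4, 4, 2, 0, 9) · λ_16+ρ ↦ (0, 4, 0, 3, 5) · λ_17+ρ ↦ (4, 4, 2, 0, 9) · λ_18+ρ ↦ (0, 4, 0, 3, 5)

Grouping the 18 weights by Ā_23-representative: 5 linkage classes.

[[1, 5], [2, 6, 8, 10], [3, 9], [4, 7, 11, 15, 17], [12, 13, 14, 16, 18]]


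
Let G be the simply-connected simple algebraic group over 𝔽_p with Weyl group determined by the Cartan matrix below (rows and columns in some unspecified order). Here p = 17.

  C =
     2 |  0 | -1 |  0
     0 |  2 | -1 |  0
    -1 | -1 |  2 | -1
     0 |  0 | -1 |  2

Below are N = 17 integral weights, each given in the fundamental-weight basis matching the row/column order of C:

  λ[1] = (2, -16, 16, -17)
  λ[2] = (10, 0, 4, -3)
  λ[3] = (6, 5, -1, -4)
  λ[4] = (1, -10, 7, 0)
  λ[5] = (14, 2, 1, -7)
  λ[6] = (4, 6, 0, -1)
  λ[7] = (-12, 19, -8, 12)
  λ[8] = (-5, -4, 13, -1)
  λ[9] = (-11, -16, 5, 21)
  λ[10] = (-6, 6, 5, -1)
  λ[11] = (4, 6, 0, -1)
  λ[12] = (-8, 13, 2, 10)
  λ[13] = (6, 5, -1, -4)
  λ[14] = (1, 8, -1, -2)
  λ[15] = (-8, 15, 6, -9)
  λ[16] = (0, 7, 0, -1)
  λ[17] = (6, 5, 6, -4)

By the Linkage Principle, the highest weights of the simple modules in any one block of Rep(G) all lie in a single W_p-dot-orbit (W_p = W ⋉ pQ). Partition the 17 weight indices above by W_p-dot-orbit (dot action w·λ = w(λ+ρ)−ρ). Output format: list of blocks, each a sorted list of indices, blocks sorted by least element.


D_4 Cartan matrix, 4 simple roots permuted; ρ=(1,1,1,1).

Each λ_j+ρ reduced to Ā_17; 4-tuples below use C's row order:

  [1] (11, 1, 0, 2);  [2] (11, 1, 0, 2);  [3] (4, 3, 3, 0);  [4] (1, 8, 1, 0);  [5] (11, 1, 0, 2);  [6] (5, 7, 1, 0);  [7] (4, 1, 2, 2);  [8] (4, 3, 3, 0);  [9] (4, 1, 2, 2);  [10] (5, 7, 1, 0);  [11] (5, 7, 1, 0);  [12] (4, 3, 3, 0);  [13] (4, 3, 3, 0);  [14] (1, 8, 1, 0);  [15] (1, 8, 1, 0);  [16] (1, 8, 1, 0);  [17] (4, 3, 3, 0)

The 17 indices split into 5 linkage classes (same alcove rep ⇔ same W_17-dot-orbit):

[[1, 2, 5], [3, 8, 12, 13, 17], [4, 14, 15, 16], [6, 10, 11], [7, 9]]


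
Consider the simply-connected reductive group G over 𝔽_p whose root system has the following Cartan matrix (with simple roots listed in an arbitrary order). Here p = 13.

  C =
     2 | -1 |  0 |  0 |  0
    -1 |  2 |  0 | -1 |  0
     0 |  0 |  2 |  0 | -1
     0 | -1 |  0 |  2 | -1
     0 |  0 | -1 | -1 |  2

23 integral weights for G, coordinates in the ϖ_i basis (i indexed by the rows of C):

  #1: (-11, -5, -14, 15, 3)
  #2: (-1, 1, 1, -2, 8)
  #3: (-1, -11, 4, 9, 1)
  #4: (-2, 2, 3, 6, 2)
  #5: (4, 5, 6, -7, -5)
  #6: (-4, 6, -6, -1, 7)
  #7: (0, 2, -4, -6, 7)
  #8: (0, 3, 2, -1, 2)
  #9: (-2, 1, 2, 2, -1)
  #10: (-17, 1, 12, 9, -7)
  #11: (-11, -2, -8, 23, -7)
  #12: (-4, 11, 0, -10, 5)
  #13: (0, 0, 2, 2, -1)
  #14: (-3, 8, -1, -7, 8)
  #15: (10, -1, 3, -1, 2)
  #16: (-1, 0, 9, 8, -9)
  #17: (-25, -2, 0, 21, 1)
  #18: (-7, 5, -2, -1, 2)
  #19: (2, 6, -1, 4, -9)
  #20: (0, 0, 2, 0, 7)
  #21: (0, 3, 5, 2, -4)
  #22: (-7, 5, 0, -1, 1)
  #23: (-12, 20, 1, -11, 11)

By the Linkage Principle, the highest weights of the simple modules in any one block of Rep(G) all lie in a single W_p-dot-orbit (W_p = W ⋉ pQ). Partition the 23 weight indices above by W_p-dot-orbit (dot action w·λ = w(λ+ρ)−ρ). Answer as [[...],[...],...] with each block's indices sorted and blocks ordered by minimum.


Cartan matrix: type A_5 (|W|=720); un-permuting the 5 rows.

λ_j+ρ reflected into Ā_13 (⟨·,θ^∨⟩≤13); 5-tuples as given:

    [1] (3, 0, 2, 6, 1)
    [2] (0, 1, 2, 1, 8)
    [3] (6, 0, 1, 0, 2)
    [4] (2, 1, 0, 6, 3)
    [5] (1, 4, 3, 0, 3)
    [6] (1, 4, 3, 0, 3)
    [7] (1, 1, 3, 3, 0)
    [8] (1, 4, 3, 0, 3)
    [9] (1, 1, 3, 3, 0)
    [10] (3, 0, 2, 6, 1)
    [11] (6, 0, 1, 0, 2)
    [12] (3, 0, 2, 6, 1)
    [13] (1, 1, 3, 3, 0)
    [14] (2, 1, 0, 6, 3)
    [15] (6, 0, 1, 0, 2)
    [16] (0, 1, 2, 1, 8)
    [17] (0, 1, 2, 1, 8)
    [18] (6, 0, 1, 0, 2)
    [19] (1, 4, 3, 0, 3)
    [20] (0, 1, 2, 1, 8)
    [21] (1, 4, 3, 0, 3)
    [22] (6, 0, 1, 0, 2)
    [23] (0, 1, 2, 1, 8)

Grouping the 23 weights by Ā_13-representative: 6 linkage classes.

[[1, 10, 12], [2, 16, 17, 20, 23], [3, 11, 15, 18, 22], [4, 14], [5, 6, 8, 19, 21], [7, 9, 13]]


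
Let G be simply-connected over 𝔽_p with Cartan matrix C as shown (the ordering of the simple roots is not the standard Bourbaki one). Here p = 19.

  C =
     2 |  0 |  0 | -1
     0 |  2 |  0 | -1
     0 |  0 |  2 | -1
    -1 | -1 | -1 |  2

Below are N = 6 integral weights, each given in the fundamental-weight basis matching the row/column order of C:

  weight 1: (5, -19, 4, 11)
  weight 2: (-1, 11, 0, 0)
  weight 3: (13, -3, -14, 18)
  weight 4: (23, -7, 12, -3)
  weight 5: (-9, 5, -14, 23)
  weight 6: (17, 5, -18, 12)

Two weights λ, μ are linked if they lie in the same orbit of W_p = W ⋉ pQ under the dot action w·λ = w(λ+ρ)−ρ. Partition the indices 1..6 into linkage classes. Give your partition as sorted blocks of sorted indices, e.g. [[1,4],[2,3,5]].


Dynkin diagram of C (from the 6 off-diagonal −1 entries): D_4.

λ_j+ρ reflected into Ā_19 (⟨·,θ^∨⟩≤19); 4-tuples as given:

  1: (0, 12, 1, 1) · 2: (0, 12, 1, 1) · 3: (0, 12, 1, 1) · 4: (3, 5, 2, 3) · 5: (3, 5, 2, 3) · 6: (0, 12, 1, 1)

2 distinct reps among the 6 weights ⇒ 2 W_19-linkage classes:

[[1, 2, 3, 6], [4, 5]]


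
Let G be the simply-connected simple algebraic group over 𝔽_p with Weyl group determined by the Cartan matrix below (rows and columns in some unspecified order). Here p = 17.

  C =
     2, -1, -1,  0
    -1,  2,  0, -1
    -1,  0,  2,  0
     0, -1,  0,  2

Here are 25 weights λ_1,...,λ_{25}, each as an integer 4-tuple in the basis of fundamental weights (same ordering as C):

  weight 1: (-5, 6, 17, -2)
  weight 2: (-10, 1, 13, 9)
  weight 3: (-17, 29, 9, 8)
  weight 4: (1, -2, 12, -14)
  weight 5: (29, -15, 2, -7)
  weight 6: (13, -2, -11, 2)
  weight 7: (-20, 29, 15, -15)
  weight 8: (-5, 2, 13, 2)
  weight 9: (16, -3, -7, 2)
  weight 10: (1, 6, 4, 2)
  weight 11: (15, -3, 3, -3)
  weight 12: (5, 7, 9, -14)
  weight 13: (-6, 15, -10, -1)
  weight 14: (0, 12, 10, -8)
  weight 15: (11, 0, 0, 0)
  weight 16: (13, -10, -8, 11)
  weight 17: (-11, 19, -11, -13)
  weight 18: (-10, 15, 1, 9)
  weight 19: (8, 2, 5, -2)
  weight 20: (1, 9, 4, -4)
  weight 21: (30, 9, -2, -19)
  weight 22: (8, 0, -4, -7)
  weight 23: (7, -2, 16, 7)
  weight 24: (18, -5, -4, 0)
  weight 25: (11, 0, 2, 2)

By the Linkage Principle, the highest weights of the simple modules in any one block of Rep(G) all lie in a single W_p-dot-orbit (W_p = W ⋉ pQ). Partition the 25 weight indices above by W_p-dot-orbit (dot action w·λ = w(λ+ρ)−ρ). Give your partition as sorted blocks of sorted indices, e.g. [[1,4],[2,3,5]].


C ↔ A_4 under row/col permutation; |W(A_4)| = 120.

W_17-reps of the 25 weights in Ā_17 (same 4-coord order as C):

    1: (3, 1, 10, 2)
    2: (2, 7, 5, 3)
    3: (1, 5, 3, 1)
    4: (12, 1, 1, 1)
    5: (3, 1, 10, 2)
    6: (3, 1, 10, 2)
    7: (3, 1, 10, 2)
    8: (3, 1, 10, 2)
    9: (9, 2, 5, 0)
    10: (2, 7, 5, 3)
    11: (12, 1, 1, 1)
    12: (1, 5, 3, 1)
    13: (9, 2, 5, 0)
    14: (1, 5, 3, 1)
    15: (12, 1, 1, 1)
    16: (2, 7, 5, 3)
    17: (2, 7, 5, 3)
    18: (0, 7, 2, 1)
    19: (9, 2, 5, 0)
    20: (2, 7, 5, 3)
    21: (1, 5, 3, 1)
    22: (1, 5, 3, 1)
    23: (0, 7, 2, 1)
    24: (12, 1, 1, 1)
    25: (12, 1, 1, 1)

6 distinct reps among the 25 weights ⇒ 6 W_17-linkage classes:

[[1, 5, 6, 7, 8], [2, 10, 16, 17, 20], [3, 12, 14, 21, 22], [4, 11, 15, 24, 25], [9, 13, 19], [18, 23]]


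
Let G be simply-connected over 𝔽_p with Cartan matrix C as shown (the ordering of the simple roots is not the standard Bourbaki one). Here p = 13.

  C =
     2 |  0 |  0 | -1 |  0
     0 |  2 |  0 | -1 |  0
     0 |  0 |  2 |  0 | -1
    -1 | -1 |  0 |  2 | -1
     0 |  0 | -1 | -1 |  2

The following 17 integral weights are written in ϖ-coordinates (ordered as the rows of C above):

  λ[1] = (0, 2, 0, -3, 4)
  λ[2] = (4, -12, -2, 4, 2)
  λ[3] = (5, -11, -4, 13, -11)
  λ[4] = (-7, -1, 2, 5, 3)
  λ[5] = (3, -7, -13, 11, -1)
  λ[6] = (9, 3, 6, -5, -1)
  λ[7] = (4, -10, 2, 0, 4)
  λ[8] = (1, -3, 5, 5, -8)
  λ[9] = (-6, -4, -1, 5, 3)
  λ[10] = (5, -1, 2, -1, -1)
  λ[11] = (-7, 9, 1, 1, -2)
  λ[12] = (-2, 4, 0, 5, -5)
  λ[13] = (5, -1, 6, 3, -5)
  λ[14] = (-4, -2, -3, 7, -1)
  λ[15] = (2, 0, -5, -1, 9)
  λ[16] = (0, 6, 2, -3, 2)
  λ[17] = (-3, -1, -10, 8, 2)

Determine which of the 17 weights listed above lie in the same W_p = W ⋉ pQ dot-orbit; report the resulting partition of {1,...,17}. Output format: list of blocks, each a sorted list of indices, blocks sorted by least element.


D_5 Cartan matrix, 5 simple roots permuted; ρ=(1,1,1,1,1).

W_13-reps of the 17 weights in Ā_13 (same 5-coord order as C):

  λ_1 → (1, 1, 1, 1, 3) · λ_2 → (1, 5, 3, 1, 1) · λ_3 → (2, 0, 3, 1, 0) · λ_4 → (6, 0, 3, 0, 0) · λ_5 → (2, 0, 3, 1, 0) · λ_6 → (6, 0, 3, 0, 0) · λ_7 → (3, 1, 0, 2, 2) · λ_8 → (1, 1, 1, 1, 3) · λ_9 → (3, 1, 0, 2, 2) · λ_10 → (6, 0, 3, 0, 0) · λ_11 → (1, 5, 3, 1, 1) · λ_12 → (1, 5, 3, 1, 1) · λ_13 → (6, 0, 3, 0, 0) · λ_14 → (3, 1, 0, 2, 2) · λ_15 → (2, 0, 3, 1, 0) · λ_16 → (1, 5, 3, 1, 1) · λ_17 → (2, 0, 3, 1, 0)

5 distinct reps among the 17 weights ⇒ 5 W_13-linkage classes:

[[1, 8], [2, 11, 12, 16], [3, 5, 15, 17], [4, 6, 10, 13], [7, 9, 14]]


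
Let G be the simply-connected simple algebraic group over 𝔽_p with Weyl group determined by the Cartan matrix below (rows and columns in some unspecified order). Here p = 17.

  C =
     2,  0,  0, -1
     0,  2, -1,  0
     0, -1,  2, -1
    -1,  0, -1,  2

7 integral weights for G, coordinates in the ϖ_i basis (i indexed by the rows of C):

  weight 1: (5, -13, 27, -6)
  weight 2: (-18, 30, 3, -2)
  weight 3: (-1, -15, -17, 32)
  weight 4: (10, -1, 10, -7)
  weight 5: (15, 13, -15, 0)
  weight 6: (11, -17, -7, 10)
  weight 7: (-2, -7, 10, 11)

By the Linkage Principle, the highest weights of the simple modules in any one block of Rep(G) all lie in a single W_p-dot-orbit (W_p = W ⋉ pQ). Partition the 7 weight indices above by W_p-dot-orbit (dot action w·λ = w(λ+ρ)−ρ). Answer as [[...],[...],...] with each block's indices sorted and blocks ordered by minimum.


Root system A_4: the 4×4 matrix C matches after relabeling.

Each λ_j+ρ reduced to Ā_17; 4-tuples below use C's row order:

  1: (5, 0, 5, 6)
  2: (3, 0, 1, 13)
  3: (3, 0, 1, 13)
  4: (5, 0, 5, 6)
  5: (3, 0, 1, 13)
  6: (5, 0, 5, 6)
  7: (5, 0, 5, 6)

2 distinct reps among the 7 weights ⇒ 2 W_17-linkage classes:

[[1, 4, 6, 7], [2, 3, 5]]


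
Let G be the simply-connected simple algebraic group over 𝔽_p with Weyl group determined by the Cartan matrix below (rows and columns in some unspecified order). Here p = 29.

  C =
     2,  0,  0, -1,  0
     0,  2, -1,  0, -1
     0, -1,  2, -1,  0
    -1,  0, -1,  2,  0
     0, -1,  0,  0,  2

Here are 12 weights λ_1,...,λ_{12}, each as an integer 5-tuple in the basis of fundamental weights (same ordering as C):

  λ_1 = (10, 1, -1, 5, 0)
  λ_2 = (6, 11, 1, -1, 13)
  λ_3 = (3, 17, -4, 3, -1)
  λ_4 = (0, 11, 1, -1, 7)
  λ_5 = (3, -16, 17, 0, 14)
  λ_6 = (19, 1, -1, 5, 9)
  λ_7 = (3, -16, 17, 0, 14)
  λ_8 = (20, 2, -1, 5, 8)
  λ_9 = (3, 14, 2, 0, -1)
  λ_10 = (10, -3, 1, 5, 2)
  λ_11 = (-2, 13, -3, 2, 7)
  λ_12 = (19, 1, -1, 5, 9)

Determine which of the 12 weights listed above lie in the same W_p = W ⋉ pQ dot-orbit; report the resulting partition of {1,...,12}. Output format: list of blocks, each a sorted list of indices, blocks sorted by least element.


Type A_5, rank 5, |W|=720; reorder rows/cols to standard.

Each λ_j+ρ reduced to Ā_29; 5-tuples below use C's row order:

    1: (11, 2, 0, 6, 1)
    2: (1, 12, 2, 0, 8)
    3: (4, 15, 3, 1, 0)
    4: (1, 12, 2, 0, 8)
    5: (4, 15, 3, 1, 0)
    6: (11, 2, 0, 6, 1)
    7: (4, 15, 3, 1, 0)
    8: (11, 2, 0, 6, 1)
    9: (4, 15, 3, 1, 0)
    10: (11, 2, 0, 6, 1)
    11: (1, 12, 2, 0, 8)
    12: (11, 2, 0, 6, 1)

3 distinct reps among the 12 weights ⇒ 3 W_29-linkage classes:

[[1, 6, 8, 10, 12], [2, 4, 11], [3, 5, 7, 9]]


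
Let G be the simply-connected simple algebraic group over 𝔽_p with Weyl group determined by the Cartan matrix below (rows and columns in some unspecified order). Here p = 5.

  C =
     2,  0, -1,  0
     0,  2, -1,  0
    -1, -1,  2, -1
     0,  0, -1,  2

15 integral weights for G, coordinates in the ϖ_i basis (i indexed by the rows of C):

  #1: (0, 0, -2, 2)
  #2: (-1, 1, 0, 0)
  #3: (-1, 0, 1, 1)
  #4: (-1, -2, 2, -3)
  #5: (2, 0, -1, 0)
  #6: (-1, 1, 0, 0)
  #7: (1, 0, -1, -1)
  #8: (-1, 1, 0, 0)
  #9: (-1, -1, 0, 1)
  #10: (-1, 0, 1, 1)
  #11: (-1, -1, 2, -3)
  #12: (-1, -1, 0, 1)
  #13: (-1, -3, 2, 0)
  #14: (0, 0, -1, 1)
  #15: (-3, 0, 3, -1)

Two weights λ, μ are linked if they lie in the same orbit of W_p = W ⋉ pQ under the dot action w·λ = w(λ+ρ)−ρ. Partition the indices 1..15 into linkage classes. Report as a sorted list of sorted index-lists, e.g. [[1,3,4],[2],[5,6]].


Type D_4, rank 4, |W|=192; reorder rows/cols to standard.

W_5-reps of the 15 weights in Ā_5 (same 4-coord order as C):

    λ_1 → (0, 0, 1, 2)
    λ_2 → (0, 2, 1, 1)
    λ_3 → (0, 1, 0, 2)
    λ_4 → (0, 1, 0, 2)
    λ_5 → (3, 1, 0, 1)
    λ_6 → (0, 2, 1, 1)
    λ_7 → (2, 1, 0, 0)
    λ_8 → (0, 2, 1, 1)
    λ_9 → (0, 0, 1, 2)
    λ_10 → (0, 1, 0, 2)
    λ_11 → (0, 0, 1, 2)
    λ_12 → (0, 0, 1, 2)
    λ_13 → (0, 2, 1, 1)
    λ_14 → (1, 1, 0, 2)
    λ_15 → (2, 1, 0, 0)

6 distinct reps among the 15 weights ⇒ 6 W_5-linkage classes:

[[1, 9, 11, 12], [2, 6, 8, 13], [3, 4, 10], [5], [7, 15], [14]]


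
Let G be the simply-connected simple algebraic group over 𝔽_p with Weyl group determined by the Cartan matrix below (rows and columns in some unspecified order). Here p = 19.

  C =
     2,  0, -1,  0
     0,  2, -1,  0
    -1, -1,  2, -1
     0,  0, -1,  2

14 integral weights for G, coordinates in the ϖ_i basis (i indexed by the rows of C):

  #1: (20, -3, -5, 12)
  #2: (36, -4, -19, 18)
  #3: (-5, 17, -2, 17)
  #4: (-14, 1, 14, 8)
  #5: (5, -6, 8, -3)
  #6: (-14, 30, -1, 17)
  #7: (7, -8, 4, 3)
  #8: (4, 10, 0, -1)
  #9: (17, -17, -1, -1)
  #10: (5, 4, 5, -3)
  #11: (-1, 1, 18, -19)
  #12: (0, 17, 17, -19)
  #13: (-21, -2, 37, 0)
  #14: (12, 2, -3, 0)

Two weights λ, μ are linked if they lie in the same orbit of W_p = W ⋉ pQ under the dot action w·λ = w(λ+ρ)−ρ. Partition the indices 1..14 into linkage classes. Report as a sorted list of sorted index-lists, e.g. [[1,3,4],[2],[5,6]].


Type D_4, rank 4, |W|=192; reorder rows/cols to standard.

λ_j+ρ reflected into Ā_19 (⟨·,θ^∨⟩≤19); 4-tuples as given:

  λ_1 → (6, 5, 2, 2)
  λ_2 → (2, 0, 0, 16)
  λ_3 → (11, 1, 1, 1)
  λ_4 → (6, 5, 2, 2)
  λ_5 → (6, 5, 2, 2)
  λ_6 → (5, 11, 1, 0)
  λ_7 → (6, 5, 2, 2)
  λ_8 → (5, 11, 1, 0)
  λ_9 → (2, 0, 0, 16)
  λ_10 → (6, 5, 2, 2)
  λ_11 → (2, 0, 0, 16)
  λ_12 → (17, 0, 1, 0)
  λ_13 → (17, 0, 1, 0)
  λ_14 → (11, 1, 1, 1)

Linkage partition of the 14 weights (5 classes, p=19):

[[1, 4, 5, 7, 10], [2, 9, 11], [3, 14], [6, 8], [12, 13]]


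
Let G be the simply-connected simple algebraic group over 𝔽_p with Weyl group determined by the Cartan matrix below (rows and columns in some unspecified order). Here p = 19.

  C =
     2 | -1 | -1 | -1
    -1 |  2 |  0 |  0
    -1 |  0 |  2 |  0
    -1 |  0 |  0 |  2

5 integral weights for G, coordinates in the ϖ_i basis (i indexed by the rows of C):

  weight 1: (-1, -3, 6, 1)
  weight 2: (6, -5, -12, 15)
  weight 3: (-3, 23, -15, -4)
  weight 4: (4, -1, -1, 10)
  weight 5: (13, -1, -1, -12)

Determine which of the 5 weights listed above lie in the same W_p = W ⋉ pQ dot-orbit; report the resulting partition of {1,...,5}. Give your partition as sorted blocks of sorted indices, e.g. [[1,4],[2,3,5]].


Root system D_4: the 4×4 matrix C matches after relabeling.

Folding the 5 weights λ_j+ρ into Ā_19 (reps in the given 4-coord order):

  [1] (2, 0, 5, 0)
  [2] (0, 4, 3, 8)
  [3] (3, 0, 0, 11)
  [4] (3, 0, 0, 11)
  [5] (3, 0, 0, 11)

Linkage partition of the 5 weights (3 classes, p=19):

[[1], [2], [3, 4, 5]]


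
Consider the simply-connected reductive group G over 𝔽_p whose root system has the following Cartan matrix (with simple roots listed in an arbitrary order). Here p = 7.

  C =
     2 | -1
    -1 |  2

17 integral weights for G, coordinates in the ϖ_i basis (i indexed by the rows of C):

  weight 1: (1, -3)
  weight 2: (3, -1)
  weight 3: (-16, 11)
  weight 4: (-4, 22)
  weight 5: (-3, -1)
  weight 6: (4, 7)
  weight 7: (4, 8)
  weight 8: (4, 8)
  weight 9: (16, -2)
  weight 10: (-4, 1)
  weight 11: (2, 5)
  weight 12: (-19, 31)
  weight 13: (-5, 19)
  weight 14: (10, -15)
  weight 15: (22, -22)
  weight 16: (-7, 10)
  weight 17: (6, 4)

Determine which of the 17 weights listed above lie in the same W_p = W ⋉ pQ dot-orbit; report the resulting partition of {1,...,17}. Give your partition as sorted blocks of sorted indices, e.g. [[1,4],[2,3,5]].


Type A_2, rank 2, |W|=6; reorder rows/cols to standard.

Alcove-folded reps (p=7, 17 weights, presented ϖ-order):

  λ_1+ρ ↦ (0, 2);  λ_2+ρ ↦ (4, 0);  λ_3+ρ ↦ (1, 4);  λ_4+ρ ↦ (2, 1);  λ_5+ρ ↦ (0, 2);  λ_6+ρ ↦ (1, 1);  λ_7+ρ ↦ (2, 0);  λ_8+ρ ↦ (2, 0);  λ_9+ρ ↦ (1, 4);  λ_10+ρ ↦ (2, 1);  λ_11+ρ ↦ (1, 4);  λ_12+ρ ↦ (4, 0);  λ_13+ρ ↦ (1, 4);  λ_14+ρ ↦ (4, 0);  λ_15+ρ ↦ (2, 0);  λ_16+ρ ↦ (2, 1);  λ_17+ρ ↦ (2, 0)

Grouping the 17 weights by Ā_7-representative: 6 linkage classes.

[[1, 5], [2, 12, 14], [3, 9, 11, 13], [4, 10, 16], [6], [7, 8, 15, 17]]


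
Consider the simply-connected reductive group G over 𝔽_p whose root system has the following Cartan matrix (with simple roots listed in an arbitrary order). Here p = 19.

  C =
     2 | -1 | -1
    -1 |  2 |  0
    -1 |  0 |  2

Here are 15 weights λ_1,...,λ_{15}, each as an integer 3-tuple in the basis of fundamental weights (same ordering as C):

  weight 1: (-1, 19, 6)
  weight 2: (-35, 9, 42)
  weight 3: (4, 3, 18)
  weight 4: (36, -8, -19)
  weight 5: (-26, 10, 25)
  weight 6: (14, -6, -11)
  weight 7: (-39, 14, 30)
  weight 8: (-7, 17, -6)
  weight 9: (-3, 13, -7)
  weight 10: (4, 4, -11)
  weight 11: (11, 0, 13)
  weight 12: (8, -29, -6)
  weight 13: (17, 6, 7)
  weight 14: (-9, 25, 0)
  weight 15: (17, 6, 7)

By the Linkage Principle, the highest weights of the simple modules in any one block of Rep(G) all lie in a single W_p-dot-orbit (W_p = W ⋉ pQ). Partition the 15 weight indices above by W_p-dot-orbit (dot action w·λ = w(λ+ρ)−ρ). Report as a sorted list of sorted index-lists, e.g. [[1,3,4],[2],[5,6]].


C ↔ A_3 under row/col permutation; |W(A_3)| = 24.

Alcove-folded reps (p=19, 15 weights, presented ϖ-order):

    [1] (1, 11, 0)
    [2] (0, 5, 10)
    [3] (0, 5, 10)
    [4] (1, 11, 0)
    [5] (5, 7, 6)
    [6] (0, 5, 10)
    [7] (4, 0, 8)
    [8] (5, 7, 6)
    [9] (6, 6, 2)
    [10] (5, 0, 5)
    [11] (5, 7, 6)
    [12] (0, 5, 10)
    [13] (5, 7, 6)
    [14] (1, 11, 0)
    [15] (5, 7, 6)

These 15 weights hit 6 W_19-dot-orbits; sizes (3, 4, 5, 1, 1, 1):

[[1, 4, 14], [2, 3, 6, 12], [5, 8, 11, 13, 15], [7], [9], [10]]


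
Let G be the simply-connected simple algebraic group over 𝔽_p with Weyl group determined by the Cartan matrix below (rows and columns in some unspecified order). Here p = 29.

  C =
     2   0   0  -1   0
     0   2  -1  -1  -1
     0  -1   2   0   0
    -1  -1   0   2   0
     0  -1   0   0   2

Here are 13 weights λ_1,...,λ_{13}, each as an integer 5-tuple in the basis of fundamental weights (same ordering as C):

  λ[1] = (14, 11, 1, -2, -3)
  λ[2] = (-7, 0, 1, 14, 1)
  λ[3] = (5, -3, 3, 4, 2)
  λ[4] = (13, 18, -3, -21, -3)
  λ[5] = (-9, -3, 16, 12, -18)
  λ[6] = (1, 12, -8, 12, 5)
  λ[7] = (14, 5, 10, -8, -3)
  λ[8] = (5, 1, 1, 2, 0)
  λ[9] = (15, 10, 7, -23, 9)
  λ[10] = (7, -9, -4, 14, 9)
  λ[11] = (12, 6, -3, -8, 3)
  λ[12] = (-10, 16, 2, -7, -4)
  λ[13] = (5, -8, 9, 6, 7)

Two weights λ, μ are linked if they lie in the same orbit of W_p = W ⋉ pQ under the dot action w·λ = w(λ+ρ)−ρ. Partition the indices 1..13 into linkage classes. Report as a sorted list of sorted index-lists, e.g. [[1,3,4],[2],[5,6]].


D_5 Cartan matrix, 5 simple roots permuted; ρ=(1,1,1,1,1).

Alcove-folded reps (p=29, 13 weights, presented ϖ-order):

  [1] (6, 1, 2, 8, 2)
  [2] (6, 1, 2, 8, 2)
  [3] (6, 2, 2, 3, 1)
  [4] (6, 1, 2, 8, 2)
  [5] (6, 1, 2, 8, 2)
  [6] (6, 2, 2, 3, 1)
  [7] (8, 2, 8, 4, 1)
  [8] (6, 2, 2, 3, 1)
  [9] (6, 7, 3, 0, 1)
  [10] (8, 2, 8, 4, 1)
  [11] (6, 2, 0, 5, 2)
  [12] (6, 1, 2, 8, 2)
  [13] (6, 7, 3, 0, 1)

Partition of {1..13} into 5 W_29-dot-orbits:

[[1, 2, 4, 5, 12], [3, 6, 8], [7, 10], [9, 13], [11]]


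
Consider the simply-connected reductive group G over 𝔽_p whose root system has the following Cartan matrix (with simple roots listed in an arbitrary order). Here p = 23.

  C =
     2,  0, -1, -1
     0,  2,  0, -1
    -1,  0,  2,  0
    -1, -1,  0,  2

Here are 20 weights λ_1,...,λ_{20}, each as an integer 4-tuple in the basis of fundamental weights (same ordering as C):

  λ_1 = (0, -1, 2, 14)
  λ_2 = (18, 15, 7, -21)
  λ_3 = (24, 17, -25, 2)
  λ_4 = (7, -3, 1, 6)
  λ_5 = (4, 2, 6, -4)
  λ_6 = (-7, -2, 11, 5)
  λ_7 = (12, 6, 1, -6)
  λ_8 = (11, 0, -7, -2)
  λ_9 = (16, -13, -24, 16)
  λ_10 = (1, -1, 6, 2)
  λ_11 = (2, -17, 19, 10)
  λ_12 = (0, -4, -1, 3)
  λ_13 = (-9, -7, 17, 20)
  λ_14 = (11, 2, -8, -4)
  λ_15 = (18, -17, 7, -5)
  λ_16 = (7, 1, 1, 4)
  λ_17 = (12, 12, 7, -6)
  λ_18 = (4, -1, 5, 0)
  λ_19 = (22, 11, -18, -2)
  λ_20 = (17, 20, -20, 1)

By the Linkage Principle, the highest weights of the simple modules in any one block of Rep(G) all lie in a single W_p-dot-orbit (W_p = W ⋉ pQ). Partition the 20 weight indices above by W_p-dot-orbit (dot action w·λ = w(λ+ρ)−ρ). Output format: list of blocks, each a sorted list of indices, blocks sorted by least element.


Root system A_4: the 4×4 matrix C matches after relabeling.

W_23-reps of the 20 weights in Ā_23 (same 4-coord order as C):

  λ_1+ρ ↦ (1, 0, 3, 15) · λ_2+ρ ↦ (1, 0, 3, 15) · λ_3+ρ ↦ (1, 3, 0, 1) · λ_4+ρ ↦ (8, 2, 2, 5) · λ_5+ρ ↦ (2, 0, 7, 3) · λ_6+ρ ↦ (5, 0, 6, 1) · λ_7+ρ ↦ (8, 2, 2, 5) · λ_8+ρ ↦ (5, 0, 6, 1) · λ_9+ρ ↦ (5, 0, 6, 1) · λ_10+ρ ↦ (2, 0, 7, 3) · λ_11+ρ ↦ (2, 0, 7, 3) · λ_12+ρ ↦ (1, 3, 0, 1) · λ_13+ρ ↦ (8, 2, 2, 5) · λ_14+ρ ↦ (2, 0, 7, 3) · λ_15+ρ ↦ (1, 0, 3, 15) · λ_16+ρ ↦ (8, 2, 2, 5) · λ_17+ρ ↦ (8, 2, 2, 5) · λ_18+ρ ↦ (5, 0, 6, 1) · λ_19+ρ ↦ (5, 0, 6, 1) · λ_20+ρ ↦ (1, 3, 0, 1)

These 20 weights hit 5 W_23-dot-orbits; sizes (3, 3, 5, 4, 5):

[[1, 2, 15], [3, 12, 20], [4, 7, 13, 16, 17], [5, 10, 11, 14], [6, 8, 9, 18, 19]]


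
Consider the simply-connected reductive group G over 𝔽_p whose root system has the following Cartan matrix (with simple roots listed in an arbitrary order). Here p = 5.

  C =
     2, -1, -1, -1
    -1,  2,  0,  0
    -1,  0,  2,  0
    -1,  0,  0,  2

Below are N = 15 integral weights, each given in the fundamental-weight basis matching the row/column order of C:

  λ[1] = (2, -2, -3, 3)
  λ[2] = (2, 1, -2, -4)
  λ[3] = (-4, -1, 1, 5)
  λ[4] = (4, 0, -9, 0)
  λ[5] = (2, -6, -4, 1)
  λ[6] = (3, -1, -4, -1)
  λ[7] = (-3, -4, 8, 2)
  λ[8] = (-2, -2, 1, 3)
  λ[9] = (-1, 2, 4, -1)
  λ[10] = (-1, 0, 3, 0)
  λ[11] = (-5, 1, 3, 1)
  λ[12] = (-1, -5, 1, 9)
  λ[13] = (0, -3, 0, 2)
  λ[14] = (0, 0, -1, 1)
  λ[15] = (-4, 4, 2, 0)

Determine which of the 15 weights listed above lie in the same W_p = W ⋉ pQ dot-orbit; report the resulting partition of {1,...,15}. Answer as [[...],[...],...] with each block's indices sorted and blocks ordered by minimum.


Type D_4, rank 4, |W|=192; reorder rows/cols to standard.

Alcove-folded reps (p=5, 15 weights, presented ϖ-order):

  [1] (1, 1, 0, 2) · [2] (1, 1, 0, 2) · [3] (0, 2, 0, 2) · [4] (0, 1, 2, 1) · [5] (0, 0, 2, 3) · [6] (1, 0, 3, 0) · [7] (0, 2, 0, 2) · [8] (1, 1, 0, 2) · [9] (0, 0, 2, 3) · [10] (1, 0, 3, 0) · [11] (0, 2, 0, 2) · [12] (0, 2, 0, 2) · [13] (1, 1, 0, 2) · [14] (1, 1, 0, 2) · [15] (0, 2, 0, 2)

These 15 weights hit 5 W_5-dot-orbits; sizes (5, 5, 1, 2, 2):

[[1, 2, 8, 13, 14], [3, 7, 11, 12, 15], [4], [5, 9], [6, 10]]


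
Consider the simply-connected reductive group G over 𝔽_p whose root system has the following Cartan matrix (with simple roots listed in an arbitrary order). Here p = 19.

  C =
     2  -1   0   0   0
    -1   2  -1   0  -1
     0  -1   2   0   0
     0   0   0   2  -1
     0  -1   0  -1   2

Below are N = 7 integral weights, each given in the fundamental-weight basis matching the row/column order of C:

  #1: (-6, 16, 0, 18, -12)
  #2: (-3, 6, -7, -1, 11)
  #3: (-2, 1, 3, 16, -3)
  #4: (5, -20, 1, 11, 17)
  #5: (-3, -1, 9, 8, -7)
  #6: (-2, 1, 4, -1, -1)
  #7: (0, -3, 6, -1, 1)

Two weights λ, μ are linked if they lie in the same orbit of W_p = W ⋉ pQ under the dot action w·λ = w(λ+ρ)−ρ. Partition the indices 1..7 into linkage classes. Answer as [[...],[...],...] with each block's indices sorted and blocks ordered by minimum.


D_5 Cartan matrix, 5 simple roots permuted; ρ=(1,1,1,1,1).

Alcove-folded reps (p=19, 7 weights, presented ϖ-order):

    1: (1, 1, 5, 0, 0)
    2: (1, 1, 5, 0, 0)
    3: (1, 0, 2, 13, 1)
    4: (1, 1, 5, 0, 0)
    5: (6, 0, 2, 1, 2)
    6: (1, 1, 5, 0, 0)
    7: (1, 1, 5, 0, 0)

Linkage partition of the 7 weights (3 classes, p=19):

[[1, 2, 4, 6, 7], [3], [5]]


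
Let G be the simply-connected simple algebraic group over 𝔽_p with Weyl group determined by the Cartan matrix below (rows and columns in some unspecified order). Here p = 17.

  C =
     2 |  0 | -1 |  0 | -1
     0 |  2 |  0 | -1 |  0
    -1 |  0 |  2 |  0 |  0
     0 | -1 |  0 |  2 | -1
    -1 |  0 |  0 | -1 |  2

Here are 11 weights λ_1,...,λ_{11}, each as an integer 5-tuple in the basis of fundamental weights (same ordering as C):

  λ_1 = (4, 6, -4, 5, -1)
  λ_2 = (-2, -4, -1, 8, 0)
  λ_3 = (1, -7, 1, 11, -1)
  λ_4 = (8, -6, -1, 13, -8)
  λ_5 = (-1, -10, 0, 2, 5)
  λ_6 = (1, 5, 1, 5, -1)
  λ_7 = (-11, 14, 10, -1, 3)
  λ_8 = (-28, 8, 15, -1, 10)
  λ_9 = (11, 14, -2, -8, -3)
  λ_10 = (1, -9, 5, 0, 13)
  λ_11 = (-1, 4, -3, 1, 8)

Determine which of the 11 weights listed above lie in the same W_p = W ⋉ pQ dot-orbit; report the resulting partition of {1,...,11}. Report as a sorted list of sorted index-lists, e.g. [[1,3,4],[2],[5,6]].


A_5 Cartan matrix, 5 simple roots permuted; ρ=(1,1,1,1,1).

Folding the 11 weights λ_j+ρ into Ā_17 (reps in the given 5-coord order):

  [1] (2, 6, 2, 6, 0);  [2] (0, 3, 1, 6, 0);  [3] (2, 6, 2, 6, 0);  [4] (2, 5, 0, 2, 7);  [5] (0, 3, 1, 6, 0);  [6] (2, 6, 2, 6, 0);  [7] (2, 6, 2, 6, 0);  [8] (0, 3, 1, 6, 0);  [9] (2, 5, 0, 2, 7);  [10] (2, 5, 0, 2, 7);  [11] (2, 5, 0, 2, 7)

Partition of {1..11} into 3 W_17-dot-orbits:

[[1, 3, 6, 7], [2, 5, 8], [4, 9, 10, 11]]


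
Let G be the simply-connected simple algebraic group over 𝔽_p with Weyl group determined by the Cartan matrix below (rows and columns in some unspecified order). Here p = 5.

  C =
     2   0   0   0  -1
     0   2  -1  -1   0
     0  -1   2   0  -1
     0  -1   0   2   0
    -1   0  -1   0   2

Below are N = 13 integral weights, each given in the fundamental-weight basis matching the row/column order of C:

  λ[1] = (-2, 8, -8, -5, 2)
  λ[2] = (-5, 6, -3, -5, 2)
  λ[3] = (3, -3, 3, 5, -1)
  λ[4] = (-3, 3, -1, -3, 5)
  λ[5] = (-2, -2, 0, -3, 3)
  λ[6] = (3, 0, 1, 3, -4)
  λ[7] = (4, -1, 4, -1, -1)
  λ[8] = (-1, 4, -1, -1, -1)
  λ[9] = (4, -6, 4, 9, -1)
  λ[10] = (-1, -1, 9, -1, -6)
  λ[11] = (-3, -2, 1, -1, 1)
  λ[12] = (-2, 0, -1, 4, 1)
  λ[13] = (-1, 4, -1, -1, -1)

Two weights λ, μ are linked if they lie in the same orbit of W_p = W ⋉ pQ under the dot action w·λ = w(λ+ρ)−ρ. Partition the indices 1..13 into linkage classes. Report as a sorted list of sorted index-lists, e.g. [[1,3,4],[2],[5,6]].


Root system A_5: the 5×5 matrix C matches after relabeling.

Ā_5 reps of the 13 weights (A_5, coords as presented):

  [1] (0, 0, 0, 2, 1) · [2] (2, 0, 1, 1, 0) · [3] (0, 1, 1, 1, 1) · [4] (2, 0, 1, 1, 0) · [5] (1, 0, 2, 1, 1) · [6] (2, 0, 1, 1, 0) · [7] (0, 5, 0, 0, 0) · [8] (0, 5, 0, 0, 0) · [9] (0, 5, 0, 0, 0) · [10] (0, 5, 0, 0, 0) · [11] (2, 0, 1, 1, 0) · [12] (1, 0, 1, 2, 0) · [13] (0, 5, 0, 0, 0)

6 distinct reps among the 13 weights ⇒ 6 W_5-linkage classes:

[[1], [2, 4, 6, 11], [3], [5], [7, 8, 9, 10, 13], [12]]


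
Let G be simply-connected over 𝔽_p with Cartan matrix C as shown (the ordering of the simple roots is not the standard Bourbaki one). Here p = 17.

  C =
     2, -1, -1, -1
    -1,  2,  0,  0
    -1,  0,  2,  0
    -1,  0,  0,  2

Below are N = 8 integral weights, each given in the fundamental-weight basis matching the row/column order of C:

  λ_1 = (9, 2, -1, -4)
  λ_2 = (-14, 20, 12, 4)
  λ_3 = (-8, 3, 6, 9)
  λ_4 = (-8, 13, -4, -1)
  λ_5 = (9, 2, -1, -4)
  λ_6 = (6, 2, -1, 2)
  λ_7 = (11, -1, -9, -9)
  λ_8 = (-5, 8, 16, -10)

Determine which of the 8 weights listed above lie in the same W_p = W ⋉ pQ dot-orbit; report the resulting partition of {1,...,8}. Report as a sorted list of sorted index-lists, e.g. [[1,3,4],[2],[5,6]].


C ↔ D_4 under row/col permutation; |W(D_4)| = 192.

Ā_17 reps of the 8 weights (D_4, coords as presented):

  λ_1+ρ ↦ (4, 3, 0, 3) · λ_2+ρ ↦ (0, 4, 4, 4) · λ_3+ρ ↦ (4, 3, 0, 3) · λ_4+ρ ↦ (4, 3, 0, 3) · λ_5+ρ ↦ (4, 3, 0, 3) · λ_6+ρ ↦ (4, 3, 0, 3) · λ_7+ρ ↦ (0, 4, 4, 4) · λ_8+ρ ↦ (0, 4, 4, 4)

Partition of {1..8} into 2 W_17-dot-orbits:

[[1, 3, 4, 5, 6], [2, 7, 8]]


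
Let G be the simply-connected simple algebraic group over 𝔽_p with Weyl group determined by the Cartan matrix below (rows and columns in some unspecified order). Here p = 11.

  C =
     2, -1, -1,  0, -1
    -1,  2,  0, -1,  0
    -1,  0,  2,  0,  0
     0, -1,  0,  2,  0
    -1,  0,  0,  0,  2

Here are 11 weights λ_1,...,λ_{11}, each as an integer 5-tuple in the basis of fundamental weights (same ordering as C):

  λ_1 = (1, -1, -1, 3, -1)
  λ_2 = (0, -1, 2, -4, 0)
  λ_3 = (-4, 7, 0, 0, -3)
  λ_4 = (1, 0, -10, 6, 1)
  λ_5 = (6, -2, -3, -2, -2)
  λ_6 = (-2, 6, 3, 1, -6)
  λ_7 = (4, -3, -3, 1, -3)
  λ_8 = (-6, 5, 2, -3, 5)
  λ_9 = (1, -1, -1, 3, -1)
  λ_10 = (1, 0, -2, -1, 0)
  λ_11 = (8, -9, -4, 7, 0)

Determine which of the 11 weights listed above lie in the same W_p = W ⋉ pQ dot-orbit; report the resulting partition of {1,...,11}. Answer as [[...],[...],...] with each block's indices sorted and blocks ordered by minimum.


Dynkin diagram of C (from the 8 off-diagonal −1 entries): D_5.

Alcove-folded reps (p=11, 11 weights, presented ϖ-order):

  1: (2, 0, 0, 4, 0) · 2: (1, 1, 1, 0, 1) · 3: (2, 1, 2, 1, 1) · 4: (2, 1, 2, 1, 1) · 5: (2, 1, 2, 1, 1) · 6: (2, 1, 2, 1, 1) · 7: (1, 1, 1, 0, 1) · 8: (2, 1, 2, 1, 1) · 9: (2, 0, 0, 4, 0) · 10: (1, 1, 1, 0, 1) · 11: (1, 1, 1, 0, 1)

Partition of {1..11} into 3 W_11-dot-orbits:

[[1, 9], [2, 7, 10, 11], [3, 4, 5, 6, 8]]


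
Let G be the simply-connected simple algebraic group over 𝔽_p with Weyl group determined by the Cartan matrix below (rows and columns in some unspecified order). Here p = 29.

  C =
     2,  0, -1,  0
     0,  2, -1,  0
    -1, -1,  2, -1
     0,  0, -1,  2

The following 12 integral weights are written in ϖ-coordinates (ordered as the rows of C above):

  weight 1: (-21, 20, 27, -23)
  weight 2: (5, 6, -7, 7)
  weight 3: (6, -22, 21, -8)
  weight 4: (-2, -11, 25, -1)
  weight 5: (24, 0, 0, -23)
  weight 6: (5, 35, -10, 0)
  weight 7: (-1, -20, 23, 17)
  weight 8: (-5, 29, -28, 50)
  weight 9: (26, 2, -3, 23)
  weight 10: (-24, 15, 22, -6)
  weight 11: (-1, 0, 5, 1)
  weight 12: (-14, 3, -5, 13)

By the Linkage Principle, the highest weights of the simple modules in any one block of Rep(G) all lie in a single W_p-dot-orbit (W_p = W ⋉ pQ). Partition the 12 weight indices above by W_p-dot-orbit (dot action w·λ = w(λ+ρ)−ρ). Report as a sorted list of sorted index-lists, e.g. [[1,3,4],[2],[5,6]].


Cartan matrix: type D_4 (|W|=192); un-permuting the 4 rows.

Each λ_j+ρ reduced to Ā_29; 4-tuples below use C's row order:

    1: (0, 1, 6, 2)
    2: (0, 1, 6, 2)
    3: (1, 15, 6, 1)
    4: (1, 10, 3, 0)
    5: (4, 20, 1, 1)
    6: (4, 20, 1, 1)
    7: (13, 6, 0, 5)
    8: (4, 20, 1, 1)
    9: (4, 20, 1, 1)
    10: (13, 6, 0, 5)
    11: (0, 1, 6, 2)
    12: (1, 10, 3, 0)

Grouping the 12 weights by Ā_29-representative: 5 linkage classes.

[[1, 2, 11], [3], [4, 12], [5, 6, 8, 9], [7, 10]]


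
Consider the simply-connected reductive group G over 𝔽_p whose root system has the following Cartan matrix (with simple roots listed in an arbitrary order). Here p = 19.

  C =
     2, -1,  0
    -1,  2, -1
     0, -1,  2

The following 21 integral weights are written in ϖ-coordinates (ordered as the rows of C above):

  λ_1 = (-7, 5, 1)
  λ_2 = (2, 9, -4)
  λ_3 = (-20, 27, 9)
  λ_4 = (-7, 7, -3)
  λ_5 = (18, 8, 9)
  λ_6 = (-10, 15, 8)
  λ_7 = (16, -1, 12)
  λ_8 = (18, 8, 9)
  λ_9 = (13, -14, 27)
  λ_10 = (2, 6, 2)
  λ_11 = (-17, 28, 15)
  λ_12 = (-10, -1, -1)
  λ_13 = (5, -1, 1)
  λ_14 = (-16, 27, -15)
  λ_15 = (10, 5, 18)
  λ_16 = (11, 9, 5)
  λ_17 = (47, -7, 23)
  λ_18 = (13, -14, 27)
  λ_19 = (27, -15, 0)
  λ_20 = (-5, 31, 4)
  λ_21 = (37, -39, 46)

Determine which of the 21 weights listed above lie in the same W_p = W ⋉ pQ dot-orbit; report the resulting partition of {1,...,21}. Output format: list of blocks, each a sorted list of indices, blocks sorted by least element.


C ↔ A_3 under row/col permutation; |W(A_3)| = 24.

λ_j+ρ reflected into Ā_19 (⟨·,θ^∨⟩≤19); 3-tuples as given:

  1: (6, 0, 2)
  2: (3, 7, 3)
  3: (0, 0, 9)
  4: (6, 0, 2)
  5: (0, 0, 9)
  6: (3, 7, 3)
  7: (6, 0, 2)
  8: (0, 0, 9)
  9: (9, 4, 5)
  10: (3, 7, 3)
  11: (3, 7, 3)
  12: (0, 0, 9)
  13: (6, 0, 2)
  14: (5, 1, 4)
  15: (6, 0, 2)
  16: (3, 7, 3)
  17: (9, 4, 5)
  18: (9, 4, 5)
  19: (5, 1, 4)
  20: (5, 1, 4)
  21: (0, 0, 9)

Partition of {1..21} into 5 W_19-dot-orbits:

[[1, 4, 7, 13, 15], [2, 6, 10, 11, 16], [3, 5, 8, 12, 21], [9, 17, 18], [14, 19, 20]]


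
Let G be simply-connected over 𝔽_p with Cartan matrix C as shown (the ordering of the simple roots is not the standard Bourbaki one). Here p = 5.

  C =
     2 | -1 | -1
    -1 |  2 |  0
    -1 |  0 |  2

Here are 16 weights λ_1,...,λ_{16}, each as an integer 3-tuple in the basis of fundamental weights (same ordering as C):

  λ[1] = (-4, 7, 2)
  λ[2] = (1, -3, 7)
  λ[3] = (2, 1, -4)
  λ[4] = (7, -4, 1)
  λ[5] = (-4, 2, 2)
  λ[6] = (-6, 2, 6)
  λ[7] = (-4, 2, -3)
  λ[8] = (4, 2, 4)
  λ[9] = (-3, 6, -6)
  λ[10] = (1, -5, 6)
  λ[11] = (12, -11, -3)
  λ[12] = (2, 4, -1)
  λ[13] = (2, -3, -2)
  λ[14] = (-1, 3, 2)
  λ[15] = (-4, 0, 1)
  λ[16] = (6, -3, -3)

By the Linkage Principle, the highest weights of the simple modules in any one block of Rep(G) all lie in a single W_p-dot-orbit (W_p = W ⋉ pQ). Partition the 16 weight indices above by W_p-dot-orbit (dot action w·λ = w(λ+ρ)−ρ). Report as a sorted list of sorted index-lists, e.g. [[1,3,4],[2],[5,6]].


Dynkin diagram of C (from the 4 off-diagonal −1 entries): A_3.

Each λ_j+ρ reduced to Ā_5; 3-tuples below use C's row order:

  λ_1 → (0, 2, 3)
  λ_2 → (3, 0, 0)
  λ_3 → (0, 2, 3)
  λ_4 → (0, 2, 3)
  λ_5 → (3, 0, 0)
  λ_6 → (3, 0, 0)
  λ_7 → (0, 2, 3)
  λ_8 → (3, 2, 0)
  λ_9 → (3, 2, 0)
  λ_10 → (0, 2, 1)
  λ_11 → (2, 2, 0)
  λ_12 → (0, 2, 3)
  λ_13 → (0, 2, 1)
  λ_14 → (0, 2, 1)
  λ_15 → (0, 2, 1)
  λ_16 → (3, 0, 0)

Grouping the 16 weights by Ā_5-representative: 5 linkage classes.

[[1, 3, 4, 7, 12], [2, 5, 6, 16], [8, 9], [10, 13, 14, 15], [11]]


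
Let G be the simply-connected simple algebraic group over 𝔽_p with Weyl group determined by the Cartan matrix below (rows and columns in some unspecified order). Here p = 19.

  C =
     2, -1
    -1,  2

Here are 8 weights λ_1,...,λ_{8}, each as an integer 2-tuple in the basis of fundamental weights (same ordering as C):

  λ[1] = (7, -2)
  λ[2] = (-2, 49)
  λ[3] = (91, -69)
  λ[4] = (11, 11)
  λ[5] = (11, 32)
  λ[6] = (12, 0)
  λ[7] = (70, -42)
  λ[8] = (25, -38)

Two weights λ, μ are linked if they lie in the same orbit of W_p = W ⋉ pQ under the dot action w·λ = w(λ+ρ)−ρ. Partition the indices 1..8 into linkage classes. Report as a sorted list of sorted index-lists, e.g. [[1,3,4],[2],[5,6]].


A_2 Cartan matrix, 2 simple roots permuted; ρ=(1,1).

Folding the 8 weights λ_j+ρ into Ā_19 (reps in the given 2-coord order):

    λ_1 → (7, 1)
    λ_2 → (7, 1)
    λ_3 → (3, 5)
    λ_4 → (7, 7)
    λ_5 → (7, 7)
    λ_6 → (13, 1)
    λ_7 → (3, 5)
    λ_8 → (7, 1)

Linkage partition of the 8 weights (4 classes, p=19):

[[1, 2, 8], [3, 7], [4, 5], [6]]


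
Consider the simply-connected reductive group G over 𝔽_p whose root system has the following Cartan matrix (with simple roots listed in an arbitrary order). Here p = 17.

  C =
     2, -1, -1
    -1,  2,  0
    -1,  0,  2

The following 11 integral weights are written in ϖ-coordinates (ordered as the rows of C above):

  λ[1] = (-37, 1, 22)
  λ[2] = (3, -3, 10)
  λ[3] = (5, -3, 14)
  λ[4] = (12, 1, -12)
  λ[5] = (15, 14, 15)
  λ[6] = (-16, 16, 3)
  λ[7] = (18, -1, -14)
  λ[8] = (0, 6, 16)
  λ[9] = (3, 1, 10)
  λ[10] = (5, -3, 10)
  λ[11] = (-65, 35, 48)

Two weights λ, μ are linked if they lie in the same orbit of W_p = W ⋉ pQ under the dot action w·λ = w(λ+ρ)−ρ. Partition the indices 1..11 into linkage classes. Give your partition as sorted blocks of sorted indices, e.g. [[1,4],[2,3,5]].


Dynkin diagram of C (from the 4 off-diagonal −1 entries): A_3.

W_17-reps of the 11 weights in Ā_17 (same 3-coord order as C):

  1: (4, 2, 11);  2: (2, 2, 11);  3: (2, 2, 11);  4: (2, 2, 11);  5: (13, 2, 1);  6: (4, 2, 11);  7: (4, 2, 11);  8: (0, 1, 9);  9: (4, 2, 11);  10: (4, 2, 11);  11: (2, 2, 11)

The 11 indices split into 4 linkage classes (same alcove rep ⇔ same W_17-dot-orbit):

[[1, 6, 7, 9, 10], [2, 3, 4, 11], [5], [8]]


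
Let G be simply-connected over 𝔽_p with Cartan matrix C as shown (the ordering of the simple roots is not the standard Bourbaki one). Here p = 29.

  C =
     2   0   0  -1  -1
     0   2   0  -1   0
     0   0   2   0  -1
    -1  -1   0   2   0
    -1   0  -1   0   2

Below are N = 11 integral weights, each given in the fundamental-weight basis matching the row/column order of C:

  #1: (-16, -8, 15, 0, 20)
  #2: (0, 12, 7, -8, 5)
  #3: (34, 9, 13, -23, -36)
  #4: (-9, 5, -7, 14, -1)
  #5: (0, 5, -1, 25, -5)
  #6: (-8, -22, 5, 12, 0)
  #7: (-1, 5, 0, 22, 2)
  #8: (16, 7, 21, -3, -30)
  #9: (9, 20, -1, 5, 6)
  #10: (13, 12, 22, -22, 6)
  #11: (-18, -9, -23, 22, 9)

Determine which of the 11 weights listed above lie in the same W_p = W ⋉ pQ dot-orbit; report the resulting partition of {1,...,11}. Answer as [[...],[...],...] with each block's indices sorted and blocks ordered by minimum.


Cartan matrix: type A_5 (|W|=720); un-permuting the 5 rows.

Ā_29 reps of the 11 weights (A_5, coords as presented):

    λ_1 → (6, 6, 8, 1, 0)
    λ_2 → (6, 6, 8, 1, 0)
    λ_3 → (2, 6, 7, 6, 8)
    λ_4 → (6, 6, 8, 1, 0)
    λ_5 → (0, 2, 3, 23, 0)
    λ_6 → (6, 6, 8, 1, 0)
    λ_7 → (0, 2, 3, 23, 0)
    λ_8 → (2, 6, 7, 6, 8)
    λ_9 → (2, 6, 7, 6, 8)
    λ_10 → (6, 6, 8, 1, 0)
    λ_11 → (2, 6, 7, 6, 8)

3 distinct reps among the 11 weights ⇒ 3 W_29-linkage classes:

[[1, 2, 4, 6, 10], [3, 8, 9, 11], [5, 7]]
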